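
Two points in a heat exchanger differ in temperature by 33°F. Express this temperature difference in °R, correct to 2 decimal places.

Fahrenheit and Rankine degrees are the same size, so the interval is unchanged: 33.00.

33.00°R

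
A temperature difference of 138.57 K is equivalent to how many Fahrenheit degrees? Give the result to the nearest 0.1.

For a temperature interval the offset drops out; only the factor 1.8 applies.
138.57 × 1.8 = 249.4.

249.4°F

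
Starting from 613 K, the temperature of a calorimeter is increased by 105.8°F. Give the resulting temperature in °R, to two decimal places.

Initial temperature in Celsius: 613 - 273.15 = 339.8500°C.
The 105.8°F change is an interval, so only the factor 5/9 applies: +105.8 × 5/9 = +58.7778°C.
Final Celsius temperature: 339.8500 + 58.7778 = 398.6278°C.
In Rankine: 398.6278 × 1.8 + 491.67 = 1209.20°R.

1209.20°R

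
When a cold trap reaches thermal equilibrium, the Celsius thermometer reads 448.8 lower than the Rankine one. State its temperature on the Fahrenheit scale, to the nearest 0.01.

-64.46°F

Let x be the Rankine reading; then the Celsius reading is 5/9·x - 273.15.
(5/9·x - 273.15) - x = -448.8  ⇒  (-4/9)·x = -175.65  ⇒  x = 395.2125°R.
In Celsius: (395.2125 - 491.67) × 5/9 = -53.5875°C.
In Fahrenheit: -53.5875 × 1.8 + 32 = -64.46°F.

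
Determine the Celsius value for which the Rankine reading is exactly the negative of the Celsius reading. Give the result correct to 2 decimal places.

Let C be the Celsius reading. The Rankine reading is R = 1.8·C + 491.67.
Require R = -1·C: 1.8·C + 491.67 = -1·C.
(2.8)·C = -491.67  ⇒  C = -175.60.

-175.60°C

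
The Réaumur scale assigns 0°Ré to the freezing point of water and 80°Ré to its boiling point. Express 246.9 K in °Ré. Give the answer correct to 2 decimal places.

-21.00°Ré

First in Celsius: 246.9 - 273.15 = -26.2500°C.
Linearly onto the Réaumur scale: 0 + (-26.2500 / 100) × (80 - 0) = -21.00°Ré.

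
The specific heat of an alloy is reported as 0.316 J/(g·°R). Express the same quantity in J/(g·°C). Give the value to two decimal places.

0.57 J/(g·°C)

The quantity depends on a temperature interval, so only the ratio of degree sizes applies; the offset between the scales is irrelevant.
A change of 1°C is a change of 1.8°R, so per °C the value is 0.316 × 1.8 = 0.57.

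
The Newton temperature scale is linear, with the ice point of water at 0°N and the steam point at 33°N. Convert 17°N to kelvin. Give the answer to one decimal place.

Linear interpolation between the fixed points: C = (17 - 0) × 100 / (33 - 0) = 51.5152°C.
Then 51.5152 + 273.15 = 324.7 K.

324.7 K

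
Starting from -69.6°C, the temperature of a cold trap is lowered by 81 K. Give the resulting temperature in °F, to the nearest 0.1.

-239.1°F

The 81 K change is an interval; Kelvin and Celsius degrees are the same size, so ΔC = -81°C.
Final Celsius temperature: -69.6000 - 81.0000 = -150.6000°C.
In Fahrenheit: -150.6000 × 1.8 + 32 = -239.1°F.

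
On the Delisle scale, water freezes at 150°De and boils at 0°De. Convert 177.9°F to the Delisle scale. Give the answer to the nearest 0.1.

First in Celsius: (177.9 - 32) × 5/9 = 81.0556°C.
Linearly onto the Delisle scale: 150 + (81.0556 / 100) × (0 - 150) = 28.4°De.

28.4°De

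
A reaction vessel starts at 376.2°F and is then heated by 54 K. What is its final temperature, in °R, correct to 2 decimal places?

Initial temperature in Celsius: (376.2 - 32) × 5/9 = 191.2222°C.
The 54 K change is an interval; Kelvin and Celsius degrees are the same size, so ΔC = +54°C.
Final Celsius temperature: 191.2222 + 54.0000 = 245.2222°C.
In Rankine: 245.2222 × 1.8 + 491.67 = 933.07°R.

933.07°R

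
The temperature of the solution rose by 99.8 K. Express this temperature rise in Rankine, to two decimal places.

An interval of 1 K corresponds to 1.8°R.
99.8 × 1.8 = 179.64.

179.64°R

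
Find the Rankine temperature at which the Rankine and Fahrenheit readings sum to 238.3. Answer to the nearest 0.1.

349.0°R

Let R be the Rankine reading. The Fahrenheit reading is F = 1·R - 459.67.
Require R + F = 238.3: (2)·R - 459.67 = 238.3.
R = (238.3 + 459.67) / (2) = 349.0.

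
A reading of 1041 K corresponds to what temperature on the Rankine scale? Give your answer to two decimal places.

1873.80°R

In Celsius: 1041 - 273.15 = 767.8500°C.
In Rankine: 767.8500 × 1.8 + 491.67 = 1873.80°R.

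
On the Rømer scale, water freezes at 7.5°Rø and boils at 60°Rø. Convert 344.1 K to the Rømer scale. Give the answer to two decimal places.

First in Celsius: 344.1 - 273.15 = 70.9500°C.
Linearly onto the Rømer scale: 7.5 + (70.9500 / 100) × (60 - 7.5) = 44.75°Rø.

44.75°Rø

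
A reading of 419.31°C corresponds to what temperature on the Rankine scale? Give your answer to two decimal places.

In Rankine: 419.3100 × 1.8 + 491.67 = 1246.43°R.

1246.43°R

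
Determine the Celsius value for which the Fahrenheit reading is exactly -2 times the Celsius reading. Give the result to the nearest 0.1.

Let C be the Celsius reading. The Fahrenheit reading is F = 1.8·C + 32.
Require F = -2·C: 1.8·C + 32 = -2·C.
(3.8)·C = -32  ⇒  C = -8.4.

-8.4°C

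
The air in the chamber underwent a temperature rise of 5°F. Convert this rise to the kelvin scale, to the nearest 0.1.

2.8 K

For a temperature interval the offset drops out; only the factor 5/9 applies.
5 × 5/9 = 2.8.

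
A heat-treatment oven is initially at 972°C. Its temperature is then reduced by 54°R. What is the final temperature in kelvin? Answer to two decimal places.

1215.15 K

The 54°R change is an interval, so only the factor 5/9 applies: -54 × 5/9 = -30.0000°C.
Final Celsius temperature: 972.0000 - 30.0000 = 942.0000°C.
In kelvin: 942.0000 + 273.15 = 1215.15 K.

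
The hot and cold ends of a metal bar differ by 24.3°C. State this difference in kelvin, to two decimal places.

Celsius and kelvin degrees are the same size, so the interval is unchanged: 24.30.

24.30 K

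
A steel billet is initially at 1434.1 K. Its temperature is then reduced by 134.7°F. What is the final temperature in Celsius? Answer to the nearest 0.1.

Initial temperature in Celsius: 1434.1 - 273.15 = 1160.9500°C.
The 134.7°F change is an interval, so only the factor 5/9 applies: -134.7 × 5/9 = -74.8333°C.
Final Celsius temperature: 1160.9500 - 74.8333 = 1086.1167°C.

1086.1°C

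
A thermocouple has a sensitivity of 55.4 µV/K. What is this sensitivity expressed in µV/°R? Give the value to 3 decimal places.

30.778 µV/°R

Since only a temperature interval is involved, the additive offset between the scales drops out.
A change of 1°R is a change of 5/9 K, so per °R the value is 55.4 × 5/9 = 30.778.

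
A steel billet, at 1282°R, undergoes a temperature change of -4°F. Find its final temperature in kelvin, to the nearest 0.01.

Initial temperature in Celsius: (1282 - 491.67) × 5/9 = 439.0722°C.
The 4°F change is an interval, so only the factor 5/9 applies: -4 × 5/9 = -2.2222°C.
Final Celsius temperature: 439.0722 - 2.2222 = 436.8500°C.
In kelvin: 436.8500 + 273.15 = 710.00 K.

710.00 K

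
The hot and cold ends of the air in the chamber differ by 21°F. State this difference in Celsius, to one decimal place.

For a temperature interval the offset drops out; only the factor 5/9 applies.
21 × 5/9 = 11.7.

11.7°C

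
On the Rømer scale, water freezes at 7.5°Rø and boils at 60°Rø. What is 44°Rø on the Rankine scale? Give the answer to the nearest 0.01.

Linear interpolation between the fixed points: C = (44 - 7.5) × 100 / (60 - 7.5) = 69.5238°C.
Then 69.5238 × 1.8 + 491.67 = 616.81°R.

616.81°R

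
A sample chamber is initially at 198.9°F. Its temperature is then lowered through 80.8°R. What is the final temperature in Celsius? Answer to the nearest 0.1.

Initial temperature in Celsius: (198.9 - 32) × 5/9 = 92.7222°C.
The 80.8°R change is an interval, so only the factor 5/9 applies: -80.8 × 5/9 = -44.8889°C.
Final Celsius temperature: 92.7222 - 44.8889 = 47.8333°C.

47.8°C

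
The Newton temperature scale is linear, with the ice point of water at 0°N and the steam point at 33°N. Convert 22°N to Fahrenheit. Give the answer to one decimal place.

152.0°F

Linear interpolation between the fixed points: C = (22 - 0) × 100 / (33 - 0) = 66.6667°C.
Then 66.6667 × 1.8 + 32 = 152.0°F.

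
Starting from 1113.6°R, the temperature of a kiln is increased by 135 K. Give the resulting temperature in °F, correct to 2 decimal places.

Initial temperature in Celsius: (1113.6 - 491.67) × 5/9 = 345.5167°C.
The 135 K change is an interval; Kelvin and Celsius degrees are the same size, so ΔC = +135°C.
Final Celsius temperature: 345.5167 + 135.0000 = 480.5167°C.
In Fahrenheit: 480.5167 × 1.8 + 32 = 896.93°F.

896.93°F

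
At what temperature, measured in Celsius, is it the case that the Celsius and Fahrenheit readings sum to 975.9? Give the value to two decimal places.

337.11°C

Let C be the Celsius reading. The Fahrenheit reading is F = 1.8·C + 32.
Require C + F = 975.9: (2.8)·C + 32 = 975.9.
C = (975.9 - 32) / (2.8) = 337.11.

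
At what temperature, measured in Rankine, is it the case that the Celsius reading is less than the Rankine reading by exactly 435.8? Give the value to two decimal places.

365.96°R

Let R be the Rankine reading. The Celsius reading is C = 5/9·R - 273.15.
Require C - R = -435.8: (-4/9)·R - 273.15 = -435.8.
R = (-435.8 + 273.15) / (-4/9) = 365.96.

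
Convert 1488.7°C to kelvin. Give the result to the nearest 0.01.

In kelvin: 1488.7000 + 273.15 = 1761.85 K.

1761.85 K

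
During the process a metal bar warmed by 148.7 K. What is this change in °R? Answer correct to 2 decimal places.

For a temperature interval the offset drops out; only the factor 1.8 applies.
148.7 × 1.8 = 267.66.

267.66°R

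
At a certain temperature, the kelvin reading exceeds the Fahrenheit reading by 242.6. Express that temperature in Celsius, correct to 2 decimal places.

Let x be the Fahrenheit reading; then the kelvin reading is 5/9·x + 255.372.
(5/9·x + 255.372) - x = 242.6  ⇒  (-4/9)·x = -12.7722  ⇒  x = 28.7375°F.
In Celsius: (28.7375 - 32) × 5/9 = -1.81°C.

-1.81°C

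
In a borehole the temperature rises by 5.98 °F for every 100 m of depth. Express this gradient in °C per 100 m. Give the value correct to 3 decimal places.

3.322 °C/100 m

Since only a temperature interval is involved, the additive offset between the scales drops out.
A change of 1°F is a change of 5/9°C, so 5.98 × 5/9 = 3.322.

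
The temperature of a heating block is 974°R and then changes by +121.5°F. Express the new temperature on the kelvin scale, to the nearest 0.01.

Initial temperature in Celsius: (974 - 491.67) × 5/9 = 267.9611°C.
The 121.5°F change is an interval, so only the factor 5/9 applies: +121.5 × 5/9 = +67.5000°C.
Final Celsius temperature: 267.9611 + 67.5000 = 335.4611°C.
In kelvin: 335.4611 + 273.15 = 608.61 K.

608.61 K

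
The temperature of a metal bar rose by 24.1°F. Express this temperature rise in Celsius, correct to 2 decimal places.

13.39°C

An interval of 1°F corresponds to 5/9°C.
24.1 × 5/9 = 13.39.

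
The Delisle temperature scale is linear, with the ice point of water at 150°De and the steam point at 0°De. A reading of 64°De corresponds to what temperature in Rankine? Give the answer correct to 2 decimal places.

594.87°R

Linear interpolation between the fixed points: C = (64 - 150) × 100 / (0 - 150) = 57.3333°C.
Then 57.3333 × 1.8 + 491.67 = 594.87°R.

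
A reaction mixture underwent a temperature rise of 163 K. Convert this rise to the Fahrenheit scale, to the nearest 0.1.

293.4°F

For a temperature interval the offset drops out; only the factor 1.8 applies.
163 × 1.8 = 293.4.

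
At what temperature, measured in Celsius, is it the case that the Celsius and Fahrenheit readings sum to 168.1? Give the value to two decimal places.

Let C be the Celsius reading. The Fahrenheit reading is F = 1.8·C + 32.
Require C + F = 168.1: (2.8)·C + 32 = 168.1.
C = (168.1 - 32) / (2.8) = 48.61.

48.61°C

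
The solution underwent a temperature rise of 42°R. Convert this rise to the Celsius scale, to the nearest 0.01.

Only the scale ratio 5/9 matters for a change in temperature.
42 × 5/9 = 23.33.

23.33°C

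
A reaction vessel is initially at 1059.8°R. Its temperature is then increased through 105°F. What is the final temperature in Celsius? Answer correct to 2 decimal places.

Initial temperature in Celsius: (1059.8 - 491.67) × 5/9 = 315.6278°C.
The 105°F change is an interval, so only the factor 5/9 applies: +105 × 5/9 = +58.3333°C.
Final Celsius temperature: 315.6278 + 58.3333 = 373.9611°C.

373.96°C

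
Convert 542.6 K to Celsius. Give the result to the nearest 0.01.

269.45°C

In Celsius: 542.6 - 273.15 = 269.4500°C.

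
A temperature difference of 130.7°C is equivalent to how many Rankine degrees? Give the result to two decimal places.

235.26°R

Only the scale ratio 1.8 matters for a change in temperature.
130.7 × 1.8 = 235.26.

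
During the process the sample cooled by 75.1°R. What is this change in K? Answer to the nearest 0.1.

41.7 K

An interval of 1°R corresponds to 5/9 K.
75.1 × 5/9 = 41.7.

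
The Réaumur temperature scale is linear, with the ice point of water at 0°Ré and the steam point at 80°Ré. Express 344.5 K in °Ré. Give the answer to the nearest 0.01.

57.08°Ré

First in Celsius: 344.5 - 273.15 = 71.3500°C.
Linearly onto the Réaumur scale: 0 + (71.3500 / 100) × (80 - 0) = 57.08°Ré.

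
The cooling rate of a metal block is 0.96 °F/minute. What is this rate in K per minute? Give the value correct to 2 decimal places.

The quantity depends on a temperature interval, so only the ratio of degree sizes applies; the offset between the scales is irrelevant.
A change of 1°F is a change of 5/9 K, so 0.96 × 5/9 = 0.53.

0.53 K/minute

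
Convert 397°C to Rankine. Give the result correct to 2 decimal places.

1206.27°R

In Rankine: 397.0000 × 1.8 + 491.67 = 1206.27°R.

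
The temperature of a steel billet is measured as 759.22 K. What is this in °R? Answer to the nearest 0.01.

1366.60°R

In Celsius: 759.22 - 273.15 = 486.0700°C.
In Rankine: 486.0700 × 1.8 + 491.67 = 1366.60°R.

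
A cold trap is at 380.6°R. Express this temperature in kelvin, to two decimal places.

In Celsius: (380.6 - 491.67) × 5/9 = -61.7056°C.
In kelvin: -61.7056 + 273.15 = 211.44 K.

211.44 K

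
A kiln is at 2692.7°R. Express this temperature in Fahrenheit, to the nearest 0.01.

In Celsius: (2692.7 - 491.67) × 5/9 = 1222.7944°C.
In Fahrenheit: 1222.7944 × 1.8 + 32 = 2233.03°F.

2233.03°F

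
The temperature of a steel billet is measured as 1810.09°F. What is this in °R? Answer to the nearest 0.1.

In Celsius: (1810.09 - 32) × 5/9 = 987.8278°C.
In Rankine: 987.8278 × 1.8 + 491.67 = 2269.8°R.

2269.8°R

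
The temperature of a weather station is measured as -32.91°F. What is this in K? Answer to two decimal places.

In Celsius: (-32.91 - 32) × 5/9 = -36.0611°C.
In kelvin: -36.0611 + 273.15 = 237.09 K.

237.09 K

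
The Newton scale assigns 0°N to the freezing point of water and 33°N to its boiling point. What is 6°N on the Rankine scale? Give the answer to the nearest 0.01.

Linear interpolation between the fixed points: C = (6 - 0) × 100 / (33 - 0) = 18.1818°C.
Then 18.1818 × 1.8 + 491.67 = 524.40°R.

524.40°R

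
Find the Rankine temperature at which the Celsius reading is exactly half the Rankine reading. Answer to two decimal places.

Let R be the Rankine reading. The Celsius reading is C = 5/9·R - 273.15.
Require C = 0.5·R: 5/9·R - 273.15 = 0.5·R.
(1/18)·R = 273.15  ⇒  R = 4916.70.

4916.70°R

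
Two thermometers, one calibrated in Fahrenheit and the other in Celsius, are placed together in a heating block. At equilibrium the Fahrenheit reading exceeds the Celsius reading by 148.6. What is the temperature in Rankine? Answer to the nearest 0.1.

Let x be the Fahrenheit reading; then the Celsius reading is 5/9·x - 17.7778.
(5/9·x - 17.7778) - x = -148.6  ⇒  (-4/9)·x = -130.822  ⇒  x = 294.3500°F.
In Celsius: (294.35 - 32) × 5/9 = 145.7500°C.
In Rankine: 145.7500 × 1.8 + 491.67 = 754.0°R.

754.0°R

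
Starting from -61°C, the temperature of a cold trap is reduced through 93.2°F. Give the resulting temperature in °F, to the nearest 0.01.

The 93.2°F change is an interval, so only the factor 5/9 applies: -93.2 × 5/9 = -51.7778°C.
Final Celsius temperature: -61.0000 - 51.7778 = -112.7778°C.
In Fahrenheit: -112.7778 × 1.8 + 32 = -171.00°F.

-171.00°F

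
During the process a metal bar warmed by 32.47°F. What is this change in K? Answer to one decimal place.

Only the scale ratio 5/9 matters for a change in temperature.
32.47 × 5/9 = 18.0.

18.0 K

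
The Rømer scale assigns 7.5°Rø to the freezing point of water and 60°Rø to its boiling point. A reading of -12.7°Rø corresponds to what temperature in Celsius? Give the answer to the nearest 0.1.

Linear interpolation between the fixed points: C = (-12.7 - 7.5) × 100 / (60 - 7.5) = -38.4762°C.

-38.5°C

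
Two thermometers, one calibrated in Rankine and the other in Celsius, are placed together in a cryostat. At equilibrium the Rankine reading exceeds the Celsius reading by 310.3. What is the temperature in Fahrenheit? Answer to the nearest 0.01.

-376.08°F

Let x be the Rankine reading; then the Celsius reading is 5/9·x - 273.15.
(5/9·x - 273.15) - x = -310.3  ⇒  (-4/9)·x = -37.15  ⇒  x = 83.5875°R.
In Celsius: (83.5875 - 491.67) × 5/9 = -226.7125°C.
In Fahrenheit: -226.7125 × 1.8 + 32 = -376.08°F.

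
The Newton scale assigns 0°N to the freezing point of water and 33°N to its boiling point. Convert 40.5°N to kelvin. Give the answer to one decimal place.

Linear interpolation between the fixed points: C = (40.5 - 0) × 100 / (33 - 0) = 122.7273°C.
Then 122.7273 + 273.15 = 395.9 K.

395.9 K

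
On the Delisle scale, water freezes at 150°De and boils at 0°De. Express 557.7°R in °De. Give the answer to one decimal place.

First in Celsius: (557.7 - 491.67) × 5/9 = 36.6833°C.
Linearly onto the Delisle scale: 150 + (36.6833 / 100) × (0 - 150) = 95.0°De.

95.0°De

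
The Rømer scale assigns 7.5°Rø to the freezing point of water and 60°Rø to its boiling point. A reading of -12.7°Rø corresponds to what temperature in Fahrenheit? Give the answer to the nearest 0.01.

Linear interpolation between the fixed points: C = (-12.7 - 7.5) × 100 / (60 - 7.5) = -38.4762°C.
Then -38.4762 × 1.8 + 32 = -37.26°F.

-37.26°F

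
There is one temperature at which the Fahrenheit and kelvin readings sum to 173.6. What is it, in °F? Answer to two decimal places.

-52.57°F

Let F be the Fahrenheit reading. The kelvin reading is K = 5/9·F + 255.372.
Require F + K = 173.6: (14/9)·F + 255.372 = 173.6.
F = (173.6 - 255.372) / (14/9) = -52.57.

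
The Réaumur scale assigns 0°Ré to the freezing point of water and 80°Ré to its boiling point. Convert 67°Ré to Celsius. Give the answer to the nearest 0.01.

83.75°C

Linear interpolation between the fixed points: C = (67 - 0) × 100 / (80 - 0) = 83.7500°C.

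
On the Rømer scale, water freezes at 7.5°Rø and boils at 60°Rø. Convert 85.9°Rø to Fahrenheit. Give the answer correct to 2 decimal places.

Linear interpolation between the fixed points: C = (85.9 - 7.5) × 100 / (60 - 7.5) = 149.3333°C.
Then 149.3333 × 1.8 + 32 = 300.80°F.

300.80°F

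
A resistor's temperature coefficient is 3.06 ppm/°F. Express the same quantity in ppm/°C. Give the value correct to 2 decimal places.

The quantity depends on a temperature interval, so only the ratio of degree sizes applies; the offset between the scales is irrelevant.
A change of 1°C is a change of 1.8°F, so per °C the value is 3.06 × 1.8 = 5.51.

5.51 ppm/°C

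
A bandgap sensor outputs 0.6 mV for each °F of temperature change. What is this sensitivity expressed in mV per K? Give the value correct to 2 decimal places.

1.08 mV per K

The quantity depends on a temperature interval, so only the ratio of degree sizes applies; the offset between the scales is irrelevant.
A change of 1 K is a change of 1.8°F, so per K the value is 0.6 × 1.8 = 1.08.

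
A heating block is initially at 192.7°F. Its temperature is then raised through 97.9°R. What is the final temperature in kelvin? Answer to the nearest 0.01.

Initial temperature in Celsius: (192.7 - 32) × 5/9 = 89.2778°C.
The 97.9°R change is an interval, so only the factor 5/9 applies: +97.9 × 5/9 = +54.3889°C.
Final Celsius temperature: 89.2778 + 54.3889 = 143.6667°C.
In kelvin: 143.6667 + 273.15 = 416.82 K.

416.82 K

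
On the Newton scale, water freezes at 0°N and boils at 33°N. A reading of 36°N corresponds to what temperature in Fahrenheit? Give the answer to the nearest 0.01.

Linear interpolation between the fixed points: C = (36 - 0) × 100 / (33 - 0) = 109.0909°C.
Then 109.0909 × 1.8 + 32 = 228.36°F.

228.36°F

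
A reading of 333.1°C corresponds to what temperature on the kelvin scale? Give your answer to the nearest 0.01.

In kelvin: 333.1000 + 273.15 = 606.25 K.

606.25 K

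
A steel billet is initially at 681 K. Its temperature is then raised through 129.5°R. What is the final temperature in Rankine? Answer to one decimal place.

1355.3°R

Initial temperature in Celsius: 681 - 273.15 = 407.8500°C.
The 129.5°R change is an interval, so only the factor 5/9 applies: +129.5 × 5/9 = +71.9444°C.
Final Celsius temperature: 407.8500 + 71.9444 = 479.7944°C.
In Rankine: 479.7944 × 1.8 + 491.67 = 1355.3°R.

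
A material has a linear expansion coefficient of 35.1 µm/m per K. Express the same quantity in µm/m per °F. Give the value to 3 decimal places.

19.500 µm/m per °F

Since only a temperature interval is involved, the additive offset between the scales drops out.
A change of 1°F is a change of 5/9 K, so per °F the value is 35.1 × 5/9 = 19.500.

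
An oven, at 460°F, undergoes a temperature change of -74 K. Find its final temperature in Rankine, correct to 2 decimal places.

786.47°R

Initial temperature in Celsius: (460 - 32) × 5/9 = 237.7778°C.
The 74 K change is an interval; Kelvin and Celsius degrees are the same size, so ΔC = -74°C.
Final Celsius temperature: 237.7778 - 74.0000 = 163.7778°C.
In Rankine: 163.7778 × 1.8 + 491.67 = 786.47°R.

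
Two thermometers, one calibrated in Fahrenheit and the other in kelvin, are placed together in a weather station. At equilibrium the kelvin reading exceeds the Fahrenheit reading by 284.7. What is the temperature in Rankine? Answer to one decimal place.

Let x be the Fahrenheit reading; then the kelvin reading is 5/9·x + 255.372.
(5/9·x + 255.372) - x = 284.7  ⇒  (-4/9)·x = 29.3278  ⇒  x = -65.9875°F.
In Celsius: (-65.9875 - 32) × 5/9 = -54.4375°C.
In Rankine: -54.4375 × 1.8 + 491.67 = 393.7°R.

393.7°R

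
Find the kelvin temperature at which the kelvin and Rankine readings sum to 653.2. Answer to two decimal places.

233.29 K

Let K be the kelvin reading. The Rankine reading is R = 1.8·K.
Require K + R = 653.2: (2.8)·K = 653.2.
K = (653.2) / (2.8) = 233.29.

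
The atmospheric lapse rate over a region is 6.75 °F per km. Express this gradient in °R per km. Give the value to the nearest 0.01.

6.75 °R/km

Since only a temperature interval is involved, the additive offset between the scales drops out.
A change of 1°F is a change of 1°R, so 6.75 × 1 = 6.75.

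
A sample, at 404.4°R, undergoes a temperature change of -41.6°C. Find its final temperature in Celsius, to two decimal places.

Initial temperature in Celsius: (404.4 - 491.67) × 5/9 = -48.4833°C.
Final Celsius temperature: -48.4833 - 41.6000 = -90.0833°C.

-90.08°C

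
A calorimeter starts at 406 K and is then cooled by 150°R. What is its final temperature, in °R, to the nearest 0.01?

580.80°R

Initial temperature in Celsius: 406 - 273.15 = 132.8500°C.
The 150°R change is an interval, so only the factor 5/9 applies: -150 × 5/9 = -83.3333°C.
Final Celsius temperature: 132.8500 - 83.3333 = 49.5167°C.
In Rankine: 49.5167 × 1.8 + 491.67 = 580.80°R.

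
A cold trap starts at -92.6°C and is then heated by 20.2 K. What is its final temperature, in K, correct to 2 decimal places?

200.75 K

The 20.2 K change is an interval; Kelvin and Celsius degrees are the same size, so ΔC = +20.2°C.
Final Celsius temperature: -92.6000 + 20.2000 = -72.4000°C.
In kelvin: -72.4000 + 273.15 = 200.75 K.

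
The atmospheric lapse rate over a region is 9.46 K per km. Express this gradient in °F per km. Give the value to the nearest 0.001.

17.028 °F/km

The quantity depends on a temperature interval, so only the ratio of degree sizes applies; the offset between the scales is irrelevant.
A change of 1 K is a change of 1.8°F, so 9.46 × 1.8 = 17.028.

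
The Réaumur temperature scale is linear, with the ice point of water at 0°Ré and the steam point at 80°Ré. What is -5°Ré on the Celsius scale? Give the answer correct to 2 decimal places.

Linear interpolation between the fixed points: C = (-5 - 0) × 100 / (80 - 0) = -6.2500°C.

-6.25°C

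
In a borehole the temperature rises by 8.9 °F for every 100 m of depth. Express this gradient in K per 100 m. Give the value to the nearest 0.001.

The quantity depends on a temperature interval, so only the ratio of degree sizes applies; the offset between the scales is irrelevant.
A change of 1°F is a change of 5/9 K, so 8.9 × 5/9 = 4.944.

4.944 K/100 m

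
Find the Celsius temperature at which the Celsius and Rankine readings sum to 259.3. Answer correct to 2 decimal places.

Let C be the Celsius reading. The Rankine reading is R = 1.8·C + 491.67.
Require C + R = 259.3: (2.8)·C + 491.67 = 259.3.
C = (259.3 - 491.67) / (2.8) = -82.99.

-82.99°C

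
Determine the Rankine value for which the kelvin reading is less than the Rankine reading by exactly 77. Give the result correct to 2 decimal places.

173.25°R

Let R be the Rankine reading. The kelvin reading is K = 5/9·R.
Require K - R = -77: (-4/9)·R = -77.
R = (-77) / (-4/9) = 173.25.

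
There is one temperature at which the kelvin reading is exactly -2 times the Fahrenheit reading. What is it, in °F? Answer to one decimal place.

Let F be the Fahrenheit reading. The kelvin reading is K = 5/9·F + 255.372.
Require K = -2·F: 5/9·F + 255.372 = -2·F.
(23/9)·F = -255.372  ⇒  F = -99.9.

-99.9°F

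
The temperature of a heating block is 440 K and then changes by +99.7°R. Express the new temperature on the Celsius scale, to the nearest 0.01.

222.24°C

Initial temperature in Celsius: 440 - 273.15 = 166.8500°C.
The 99.7°R change is an interval, so only the factor 5/9 applies: +99.7 × 5/9 = +55.3889°C.
Final Celsius temperature: 166.8500 + 55.3889 = 222.2389°C.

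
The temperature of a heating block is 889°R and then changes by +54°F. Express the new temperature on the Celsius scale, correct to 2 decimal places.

Initial temperature in Celsius: (889 - 491.67) × 5/9 = 220.7389°C.
The 54°F change is an interval, so only the factor 5/9 applies: +54 × 5/9 = +30.0000°C.
Final Celsius temperature: 220.7389 + 30.0000 = 250.7389°C.

250.74°C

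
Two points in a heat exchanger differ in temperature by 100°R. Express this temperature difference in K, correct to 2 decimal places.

55.56 K

An interval of 1°R corresponds to 5/9 K.
100 × 5/9 = 55.56.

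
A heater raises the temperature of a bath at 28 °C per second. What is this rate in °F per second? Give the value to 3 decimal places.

50.400 °F/second

Since only a temperature interval is involved, the additive offset between the scales drops out.
A change of 1°C is a change of 1.8°F, so 28 × 1.8 = 50.400.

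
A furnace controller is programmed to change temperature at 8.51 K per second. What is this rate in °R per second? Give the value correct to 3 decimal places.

The quantity depends on a temperature interval, so only the ratio of degree sizes applies; the offset between the scales is irrelevant.
A change of 1 K is a change of 1.8°R, so 8.51 × 1.8 = 15.318.

15.318 °R/second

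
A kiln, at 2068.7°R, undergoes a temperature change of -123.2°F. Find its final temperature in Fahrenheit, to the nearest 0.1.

1485.8°F

Initial temperature in Celsius: (2068.7 - 491.67) × 5/9 = 876.1278°C.
The 123.2°F change is an interval, so only the factor 5/9 applies: -123.2 × 5/9 = -68.4444°C.
Final Celsius temperature: 876.1278 - 68.4444 = 807.6833°C.
In Fahrenheit: 807.6833 × 1.8 + 32 = 1485.8°F.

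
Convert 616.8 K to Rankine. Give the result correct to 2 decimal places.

1110.24°R

In Celsius: 616.8 - 273.15 = 343.6500°C.
In Rankine: 343.6500 × 1.8 + 491.67 = 1110.24°R.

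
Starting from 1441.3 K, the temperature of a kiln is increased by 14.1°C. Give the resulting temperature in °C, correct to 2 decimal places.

1182.25°C

Initial temperature in Celsius: 1441.3 - 273.15 = 1168.1500°C.
Final Celsius temperature: 1168.1500 + 14.1000 = 1182.2500°C.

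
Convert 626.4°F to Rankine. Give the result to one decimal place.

In Celsius: (626.4 - 32) × 5/9 = 330.2222°C.
In Rankine: 330.2222 × 1.8 + 491.67 = 1086.1°R.

1086.1°R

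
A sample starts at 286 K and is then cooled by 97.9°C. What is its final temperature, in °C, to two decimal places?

-85.05°C

Initial temperature in Celsius: 286 - 273.15 = 12.8500°C.
Final Celsius temperature: 12.8500 - 97.9000 = -85.0500°C.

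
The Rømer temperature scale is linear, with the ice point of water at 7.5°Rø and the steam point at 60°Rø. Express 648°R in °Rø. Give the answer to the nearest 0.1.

53.1°Rø

First in Celsius: (648 - 491.67) × 5/9 = 86.8500°C.
Linearly onto the Rømer scale: 7.5 + (86.8500 / 100) × (60 - 7.5) = 53.1°Rø.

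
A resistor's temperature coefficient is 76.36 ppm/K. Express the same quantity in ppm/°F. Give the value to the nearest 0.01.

Since only a temperature interval is involved, the additive offset between the scales drops out.
A change of 1°F is a change of 5/9 K, so per °F the value is 76.36 × 5/9 = 42.42.

42.42 ppm/°F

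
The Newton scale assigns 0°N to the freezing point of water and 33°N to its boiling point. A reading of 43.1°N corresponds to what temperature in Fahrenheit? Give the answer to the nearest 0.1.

Linear interpolation between the fixed points: C = (43.1 - 0) × 100 / (33 - 0) = 130.6061°C.
Then 130.6061 × 1.8 + 32 = 267.1°F.

267.1°F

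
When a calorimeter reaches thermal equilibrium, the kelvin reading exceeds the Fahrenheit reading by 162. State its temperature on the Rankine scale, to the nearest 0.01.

669.76°R

Let x be the kelvin reading; then the Fahrenheit reading is 1.8·x - 459.67.
(1.8·x - 459.67) - x = -162  ⇒  (0.8)·x = 297.67  ⇒  x = 372.0875 K.
In Celsius: 372.0875 - 273.15 = 98.9375°C.
In Rankine: 98.9375 × 1.8 + 491.67 = 669.76°R.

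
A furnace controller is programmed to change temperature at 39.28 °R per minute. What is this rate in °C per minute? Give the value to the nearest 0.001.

21.822 °C/minute

The quantity depends on a temperature interval, so only the ratio of degree sizes applies; the offset between the scales is irrelevant.
A change of 1°R is a change of 5/9°C, so 39.28 × 5/9 = 21.822.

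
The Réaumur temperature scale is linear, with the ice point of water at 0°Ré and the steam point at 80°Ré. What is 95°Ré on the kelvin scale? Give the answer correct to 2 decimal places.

391.90 K

Linear interpolation between the fixed points: C = (95 - 0) × 100 / (80 - 0) = 118.7500°C.
Then 118.7500 + 273.15 = 391.90 K.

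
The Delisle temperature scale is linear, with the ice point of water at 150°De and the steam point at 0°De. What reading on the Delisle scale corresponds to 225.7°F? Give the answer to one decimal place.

-11.4°De

First in Celsius: (225.7 - 32) × 5/9 = 107.6111°C.
Linearly onto the Delisle scale: 150 + (107.6111 / 100) × (0 - 150) = -11.4°De.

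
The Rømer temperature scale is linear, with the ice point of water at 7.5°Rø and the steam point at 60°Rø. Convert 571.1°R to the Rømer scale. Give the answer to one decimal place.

First in Celsius: (571.1 - 491.67) × 5/9 = 44.1278°C.
Linearly onto the Rømer scale: 7.5 + (44.1278 / 100) × (60 - 7.5) = 30.7°Rø.

30.7°Rø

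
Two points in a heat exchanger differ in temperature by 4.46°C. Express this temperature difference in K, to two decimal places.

Celsius and kelvin degrees are the same size, so the interval is unchanged: 4.46.

4.46 K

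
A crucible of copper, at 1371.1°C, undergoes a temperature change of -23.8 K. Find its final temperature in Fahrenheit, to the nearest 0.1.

2457.1°F

The 23.8 K change is an interval; Kelvin and Celsius degrees are the same size, so ΔC = -23.8°C.
Final Celsius temperature: 1371.1000 - 23.8000 = 1347.3000°C.
In Fahrenheit: 1347.3000 × 1.8 + 32 = 2457.1°F.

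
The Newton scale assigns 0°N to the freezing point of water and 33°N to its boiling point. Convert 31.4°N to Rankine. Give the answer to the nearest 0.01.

662.94°R

Linear interpolation between the fixed points: C = (31.4 - 0) × 100 / (33 - 0) = 95.1515°C.
Then 95.1515 × 1.8 + 491.67 = 662.94°R.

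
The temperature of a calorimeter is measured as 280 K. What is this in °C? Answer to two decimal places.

In Celsius: 280 - 273.15 = 6.8500°C.

6.85°C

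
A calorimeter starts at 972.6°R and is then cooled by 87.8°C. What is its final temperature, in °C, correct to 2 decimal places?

Initial temperature in Celsius: (972.6 - 491.67) × 5/9 = 267.1833°C.
Final Celsius temperature: 267.1833 - 87.8000 = 179.3833°C.

179.38°C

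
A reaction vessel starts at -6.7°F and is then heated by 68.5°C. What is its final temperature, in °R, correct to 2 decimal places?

576.27°R

Initial temperature in Celsius: (-6.7 - 32) × 5/9 = -21.5000°C.
Final Celsius temperature: -21.5000 + 68.5000 = 47.0000°C.
In Rankine: 47.0000 × 1.8 + 491.67 = 576.27°R.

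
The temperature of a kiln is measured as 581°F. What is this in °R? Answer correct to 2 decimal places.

1040.67°R

In Celsius: (581 - 32) × 5/9 = 305.0000°C.
In Rankine: 305.0000 × 1.8 + 491.67 = 1040.67°R.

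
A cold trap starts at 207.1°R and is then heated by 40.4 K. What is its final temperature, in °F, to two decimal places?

Initial temperature in Celsius: (207.1 - 491.67) × 5/9 = -158.0944°C.
The 40.4 K change is an interval; Kelvin and Celsius degrees are the same size, so ΔC = +40.4°C.
Final Celsius temperature: -158.0944 + 40.4000 = -117.6944°C.
In Fahrenheit: -117.6944 × 1.8 + 32 = -179.85°F.

-179.85°F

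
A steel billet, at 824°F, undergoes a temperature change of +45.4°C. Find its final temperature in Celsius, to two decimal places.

485.40°C

Initial temperature in Celsius: (824 - 32) × 5/9 = 440.0000°C.
Final Celsius temperature: 440.0000 + 45.4000 = 485.4000°C.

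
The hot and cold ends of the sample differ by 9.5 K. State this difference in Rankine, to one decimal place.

Only the scale ratio 1.8 matters for a change in temperature.
9.5 × 1.8 = 17.1.

17.1°R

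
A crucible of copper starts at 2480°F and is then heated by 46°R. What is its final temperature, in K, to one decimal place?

1658.7 K

Initial temperature in Celsius: (2480 - 32) × 5/9 = 1360.0000°C.
The 46°R change is an interval, so only the factor 5/9 applies: +46 × 5/9 = +25.5556°C.
Final Celsius temperature: 1360.0000 + 25.5556 = 1385.5556°C.
In kelvin: 1385.5556 + 273.15 = 1658.7 K.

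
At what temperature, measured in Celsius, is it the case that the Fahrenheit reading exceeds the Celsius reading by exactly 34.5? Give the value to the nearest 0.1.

3.1°C

Let C be the Celsius reading. The Fahrenheit reading is F = 1.8·C + 32.
Require F - C = 34.5: (0.8)·C + 32 = 34.5.
C = (34.5 - 32) / (0.8) = 3.1.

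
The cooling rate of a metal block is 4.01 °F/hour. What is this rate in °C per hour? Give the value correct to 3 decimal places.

Since only a temperature interval is involved, the additive offset between the scales drops out.
A change of 1°F is a change of 5/9°C, so 4.01 × 5/9 = 2.228.

2.228 °C/hour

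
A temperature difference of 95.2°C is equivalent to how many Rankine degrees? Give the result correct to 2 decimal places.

171.36°R

For a temperature interval the offset drops out; only the factor 1.8 applies.
95.2 × 1.8 = 171.36.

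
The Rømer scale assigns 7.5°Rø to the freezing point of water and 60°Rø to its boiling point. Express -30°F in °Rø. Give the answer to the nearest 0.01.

-10.58°Rø

First in Celsius: (-30 - 32) × 5/9 = -34.4444°C.
Linearly onto the Rømer scale: 7.5 + (-34.4444 / 100) × (60 - 7.5) = -10.58°Rø.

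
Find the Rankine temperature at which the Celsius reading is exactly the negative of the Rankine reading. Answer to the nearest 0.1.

Let R be the Rankine reading. The Celsius reading is C = 5/9·R - 273.15.
Require C = -1·R: 5/9·R - 273.15 = -1·R.
(14/9)·R = 273.15  ⇒  R = 175.6.

175.6°R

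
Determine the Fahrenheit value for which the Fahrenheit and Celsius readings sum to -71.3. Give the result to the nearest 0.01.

Let F be the Fahrenheit reading. The Celsius reading is C = 5/9·F - 17.7778.
Require F + C = -71.3: (14/9)·F - 17.7778 = -71.3.
F = (-71.3 + 17.7778) / (14/9) = -34.41.

-34.41°F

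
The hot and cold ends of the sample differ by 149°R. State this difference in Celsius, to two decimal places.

82.78°C

Only the scale ratio 5/9 matters for a change in temperature.
149 × 5/9 = 82.78.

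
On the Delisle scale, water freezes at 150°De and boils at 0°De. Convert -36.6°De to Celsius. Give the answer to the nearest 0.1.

Linear interpolation between the fixed points: C = (-36.6 - 150) × 100 / (0 - 150) = 124.4000°C.

124.4°C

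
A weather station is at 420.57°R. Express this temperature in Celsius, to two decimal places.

In Celsius: (420.57 - 491.67) × 5/9 = -39.5000°C.

-39.50°C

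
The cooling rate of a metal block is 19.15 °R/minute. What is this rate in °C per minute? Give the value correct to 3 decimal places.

10.639 °C/minute

Since only a temperature interval is involved, the additive offset between the scales drops out.
A change of 1°R is a change of 5/9°C, so 19.15 × 5/9 = 10.639.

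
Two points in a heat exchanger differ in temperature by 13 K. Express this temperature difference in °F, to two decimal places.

23.40°F

For a temperature interval the offset drops out; only the factor 1.8 applies.
13 × 1.8 = 23.40.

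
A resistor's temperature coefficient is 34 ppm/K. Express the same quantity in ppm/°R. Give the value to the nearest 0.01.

18.89 ppm/°R

The quantity depends on a temperature interval, so only the ratio of degree sizes applies; the offset between the scales is irrelevant.
A change of 1°R is a change of 5/9 K, so per °R the value is 34 × 5/9 = 18.89.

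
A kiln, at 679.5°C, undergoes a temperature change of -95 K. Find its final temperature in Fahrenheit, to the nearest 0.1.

The 95 K change is an interval; Kelvin and Celsius degrees are the same size, so ΔC = -95°C.
Final Celsius temperature: 679.5000 - 95.0000 = 584.5000°C.
In Fahrenheit: 584.5000 × 1.8 + 32 = 1084.1°F.

1084.1°F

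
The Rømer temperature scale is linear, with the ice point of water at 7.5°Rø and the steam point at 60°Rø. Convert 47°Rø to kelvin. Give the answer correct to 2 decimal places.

348.39 K

Linear interpolation between the fixed points: C = (47 - 7.5) × 100 / (60 - 7.5) = 75.2381°C.
Then 75.2381 + 273.15 = 348.39 K.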